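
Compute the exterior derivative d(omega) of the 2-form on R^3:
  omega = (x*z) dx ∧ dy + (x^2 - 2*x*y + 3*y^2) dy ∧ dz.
d(omega) = (3*x - 2*y) dx ∧ dy ∧ dz

For a 2-form omega = sum_{i<j} g_{ij} dx_i ∧ dx_j, the exterior derivative is
  d(omega) = sum_{i<j} d(g_{ij}) ∧ dx_i ∧ dx_j = sum_{i<j, k} (∂g_{ij}/∂x_k) dx_k ∧ dx_i ∧ dx_j.
Expand each term, using dx_k ∧ dx_i ∧ dx_j = sgn(permutation) dx_{(a)} ∧ dx_{(b)} ∧ dx_{(c)} with (a < b < c) sorted:
  d(x*z) includes (∂/∂z)(x*z) dz = (x) dz, which multiplied by dx ∧ dy gives (x) dx ∧ dy ∧ dz
  d(x^2 - 2*x*y + 3*y^2) includes (∂/∂x)(x^2 - 2*x*y + 3*y^2) dx = (2*x - 2*y) dx, which multiplied by dy ∧ dz gives (2*x - 2*y) dx ∧ dy ∧ dz
Collecting like 3-forms: d(omega) = (3*x - 2*y) dx ∧ dy ∧ dz.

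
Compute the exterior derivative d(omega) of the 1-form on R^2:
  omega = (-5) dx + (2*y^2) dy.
d(omega) = 0

For a 1-form omega = sum_i f_i dx_i, the exterior derivative is
  d(omega) = sum_{i < j} (∂f_j/∂x_i - ∂f_i/∂x_j) dx_i ∧ dx_j.

Assembling: d(omega) = 0.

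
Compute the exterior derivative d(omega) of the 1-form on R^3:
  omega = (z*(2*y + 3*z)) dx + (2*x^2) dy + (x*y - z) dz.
d(omega) = (4*x - 2*z) dx ∧ dy + (-y - 6*z) dx ∧ dz + (x) dy ∧ dz

For a 1-form omega = sum_i f_i dx_i, the exterior derivative is
  d(omega) = sum_{i < j} (∂f_j/∂x_i - ∂f_i/∂x_j) dx_i ∧ dx_j.
  coefficient of dx ∧ dy: ∂f_2/∂x - ∂f_1/∂y = ∂(2*x^2)/∂x - ∂(z*(2*y + 3*z))/∂y = 4*x - 2*z
  coefficient of dx ∧ dz: ∂f_3/∂x - ∂f_1/∂z = ∂(x*y - z)/∂x - ∂(z*(2*y + 3*z))/∂z = -y - 6*z
  coefficient of dy ∧ dz: ∂f_3/∂y - ∂f_2/∂z = ∂(x*y - z)/∂y - ∂(2*x^2)/∂z = x
Assembling: d(omega) = (4*x - 2*z) dx ∧ dy + (-y - 6*z) dx ∧ dz + (x) dy ∧ dz.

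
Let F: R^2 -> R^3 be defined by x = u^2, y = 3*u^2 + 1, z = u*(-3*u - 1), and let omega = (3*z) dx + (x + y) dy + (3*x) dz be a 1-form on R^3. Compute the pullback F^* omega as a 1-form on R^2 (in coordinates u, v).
F^* omega = (3*u*(-4*u^2 - 3*u + 2)) du

Using F^*(f dg) = (f ∘ F) d(g ∘ F), substitute each coordinate x_i by F_i(u, v) in f_i, and replace dx_i by d F_i = (∂F_i/∂u) du + (∂F_i/∂v) dv.
  For the x component: f_1(F) = 3*u*(-3*u - 1); d F_1 = (2*u) du + (0) dv
  For the y component: f_2(F) = 4*u^2 + 1; d F_2 = (6*u) du + (0) dv
  For the z component: f_3(F) = 3*u^2; d F_3 = (-6*u - 1) du + (0) dv
Combining and collecting du, dv coefficients:
  coeff of du: 3*u*(-4*u^2 - 3*u + 2)
  coeff of dv: 0
F^* omega = (3*u*(-4*u^2 - 3*u + 2)) du.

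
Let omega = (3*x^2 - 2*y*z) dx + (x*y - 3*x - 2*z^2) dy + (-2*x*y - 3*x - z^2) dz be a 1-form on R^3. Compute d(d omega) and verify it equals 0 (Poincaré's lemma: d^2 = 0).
d(d omega) = 0

Step 1: d omega = sum_{i<j} (∂f_j/∂x_i - ∂f_i/∂x_j) dx_i ∧ dx_j:
  coeff of dx ∧ dy: y + 2*z - 3
  coeff of dx ∧ dz: -3
  coeff of dy ∧ dz: -2*x + 4*z
Step 2: Apply d again to each 2-form coefficient. The only possible 3-form in R^3 is dx ∧ dy ∧ dz, with coefficient
  ∂(coeff of dy∧dz)/∂x - ∂(coeff of dx∧dz)/∂y + ∂(coeff of dx∧dy)/∂z
  = ∂/∂x (-2*x + 4*z) - ∂/∂y (-3) + ∂/∂z (y + 2*z - 3).
Each of these terms simplifies to sums of mixed partials that cancel in pairs. The result is 0 (by equality of mixed partials for smooth functions — Schwarz / Clairaut).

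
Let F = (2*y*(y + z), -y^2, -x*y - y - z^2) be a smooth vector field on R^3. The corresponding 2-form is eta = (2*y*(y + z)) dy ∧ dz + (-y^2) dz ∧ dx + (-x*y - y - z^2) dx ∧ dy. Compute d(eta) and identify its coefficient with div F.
d(eta) = (-2*y - 2*z) dx ∧ dy ∧ dz; div F = -2*y - 2*z

For a 2-form in R^3 of the form above, applying d gives a 3-form with coefficient ∂P/∂x + ∂Q/∂y + ∂R/∂z:
  ∂P/∂x = 0
  ∂Q/∂y = -2*y
  ∂R/∂z = -2*z
Sum = -2*y - 2*z, which is exactly div F.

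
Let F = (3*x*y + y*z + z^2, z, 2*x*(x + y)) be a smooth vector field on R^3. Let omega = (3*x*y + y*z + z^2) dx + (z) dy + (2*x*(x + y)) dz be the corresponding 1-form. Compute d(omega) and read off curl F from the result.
d(omega) = (2*x - 1) dy ∧ dz + (-4*x - y + 2*z) dz ∧ dx + (-3*x - z) dx ∧ dy; curl F = (2*x - 1, -4*x - y + 2*z, -3*x - z)

d omega = sum_{i<j} (∂f_j/∂x_i - ∂f_i/∂x_j) dx_i ∧ dx_j. Under the identification (dy ∧ dz, dz ∧ dx, dx ∧ dy) ↔ (e_x, e_y, e_z), the coefficients are exactly the components of curl F. Compute:
  ∂R/∂y - ∂Q/∂z = (2*x) - (1) = 2*x - 1
  ∂P/∂z - ∂R/∂x = (y + 2*z) - (4*x + 2*y) = -4*x - y + 2*z
  ∂Q/∂x - ∂P/∂y = (0) - (3*x + z) = -3*x - z.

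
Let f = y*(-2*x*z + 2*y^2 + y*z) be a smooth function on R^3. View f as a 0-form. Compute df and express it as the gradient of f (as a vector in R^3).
df = (-2*y*z) dx + (-2*x*z + 6*y^2 + 2*y*z) dy + (y*(-2*x + y)) dz; grad f = (-2*y*z, -2*x*z + 6*y^2 + 2*y*z, y*(-2*x + y))

For a 0-form f, d f = (∂f/∂x) dx + (∂f/∂y) dy + (∂f/∂z) dz. The components of the vector representation are exactly the entries of grad f in Cartesian coordinates:
  ∂f/∂x = -2*y*z
  ∂f/∂y = -2*x*z + 6*y^2 + 2*y*z
  ∂f/∂z = y*(-2*x + y).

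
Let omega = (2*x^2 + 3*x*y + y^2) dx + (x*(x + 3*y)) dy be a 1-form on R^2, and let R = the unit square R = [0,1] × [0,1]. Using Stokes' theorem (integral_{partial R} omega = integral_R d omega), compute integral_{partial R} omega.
integral_(partial R) omega = 0

Stokes: integral_partial_R omega = integral_R d omega with d omega = (∂Q/∂x - ∂P/∂y) dx ∧ dy.
  ∂Q/∂x = 2*x + 3*y
  ∂P/∂y = 3*x + 2*y
  integrand = ∂Q/∂x - ∂P/∂y = -x + y.
Integrating over R: integral_0^1 integral_0^1 (-x + y) dx dy = 0.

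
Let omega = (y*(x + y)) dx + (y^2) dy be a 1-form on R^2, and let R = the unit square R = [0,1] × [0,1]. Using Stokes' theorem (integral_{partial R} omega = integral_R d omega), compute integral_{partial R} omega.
integral_(partial R) omega = -3/2

Stokes: integral_partial_R omega = integral_R d omega with d omega = (∂Q/∂x - ∂P/∂y) dx ∧ dy.
  ∂Q/∂x = 0
  ∂P/∂y = x + 2*y
  integrand = ∂Q/∂x - ∂P/∂y = -x - 2*y.
Integrating over R: integral_0^1 integral_0^1 (-x - 2*y) dx dy = -3/2.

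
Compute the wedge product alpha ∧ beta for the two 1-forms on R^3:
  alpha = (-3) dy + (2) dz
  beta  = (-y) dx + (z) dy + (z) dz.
alpha ∧ beta = (-3*y) dx ∧ dy + (-5*z) dy ∧ dz + (2*y) dx ∧ dz

Distribute the wedge, using dx_i ∧ dx_j = -dx_j ∧ dx_i and dx_i ∧ dx_i = 0. For each pair (i, j) with i < j, the coefficient of dx_i ∧ dx_j in alpha ∧ beta is (alpha_i * beta_j - alpha_j * beta_i). Collecting: alpha ∧ beta = (-3*y) dx ∧ dy + (-5*z) dy ∧ dz + (2*y) dx ∧ dz.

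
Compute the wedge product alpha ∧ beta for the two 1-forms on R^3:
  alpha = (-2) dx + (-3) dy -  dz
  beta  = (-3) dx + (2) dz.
alpha ∧ beta = (-7) dx ∧ dz + (-9) dx ∧ dy + (-6) dy ∧ dz

Distribute the wedge, using dx_i ∧ dx_j = -dx_j ∧ dx_i and dx_i ∧ dx_i = 0. For each pair (i, j) with i < j, the coefficient of dx_i ∧ dx_j in alpha ∧ beta is (alpha_i * beta_j - alpha_j * beta_i). Collecting: alpha ∧ beta = (-7) dx ∧ dz + (-9) dx ∧ dy + (-6) dy ∧ dz.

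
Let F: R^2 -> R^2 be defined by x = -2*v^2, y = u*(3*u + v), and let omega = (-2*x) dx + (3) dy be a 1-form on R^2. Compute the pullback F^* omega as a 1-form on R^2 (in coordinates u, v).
F^* omega = (18*u + 3*v) du + (3*u - 16*v^3) dv

Using F^*(f dg) = (f ∘ F) d(g ∘ F), substitute each coordinate x_i by F_i(u, v) in f_i, and replace dx_i by d F_i = (∂F_i/∂u) du + (∂F_i/∂v) dv.
  For the x component: f_1(F) = 4*v^2; d F_1 = (0) du + (-4*v) dv
  For the y component: f_2(F) = 3; d F_2 = (6*u + v) du + (u) dv
Combining and collecting du, dv coefficients:
  coeff of du: 18*u + 3*v
  coeff of dv: 3*u - 16*v^3
F^* omega = (18*u + 3*v) du + (3*u - 16*v^3) dv.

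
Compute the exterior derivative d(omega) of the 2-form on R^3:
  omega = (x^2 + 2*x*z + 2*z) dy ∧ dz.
d(omega) = (2*x + 2*z) dx ∧ dy ∧ dz

For a 2-form omega = sum_{i<j} g_{ij} dx_i ∧ dx_j, the exterior derivative is
  d(omega) = sum_{i<j} d(g_{ij}) ∧ dx_i ∧ dx_j = sum_{i<j, k} (∂g_{ij}/∂x_k) dx_k ∧ dx_i ∧ dx_j.
Expand each term, using dx_k ∧ dx_i ∧ dx_j = sgn(permutation) dx_{(a)} ∧ dx_{(b)} ∧ dx_{(c)} with (a < b < c) sorted:
  d(x^2 + 2*x*z + 2*z) includes (∂/∂x)(x^2 + 2*x*z + 2*z) dx = (2*x + 2*z) dx, which multiplied by dy ∧ dz gives (2*x + 2*z) dx ∧ dy ∧ dz
Collecting like 3-forms: d(omega) = (2*x + 2*z) dx ∧ dy ∧ dz.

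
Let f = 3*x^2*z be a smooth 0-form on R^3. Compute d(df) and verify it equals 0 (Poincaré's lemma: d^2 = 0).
d(df) = 0

Step 1: df = sum_i (∂f/∂x_i) dx_i = (6*x*z) dx + (0) dy + (3*x^2) dz.
Step 2: Apply d again. Using the 1-form formula, the coefficient of dx ∧ dy in d(df) is ∂^2 f/∂x ∂y - ∂^2 f/∂y ∂x = (0) - (0) = 0 (equality of mixed partials for smooth f).
Similarly for dx ∧ dz and dy ∧ dz — all coefficients vanish. So d(df) = 0.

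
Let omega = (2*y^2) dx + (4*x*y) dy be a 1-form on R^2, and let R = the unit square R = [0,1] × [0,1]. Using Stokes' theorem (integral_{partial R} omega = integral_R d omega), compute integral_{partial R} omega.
integral_(partial R) omega = 0

Stokes: integral_partial_R omega = integral_R d omega with d omega = (∂Q/∂x - ∂P/∂y) dx ∧ dy.
  ∂Q/∂x = 4*y
  ∂P/∂y = 4*y
  integrand = ∂Q/∂x - ∂P/∂y = 0.
Integrating over R: integral_0^1 integral_0^1 (0) dx dy = 0.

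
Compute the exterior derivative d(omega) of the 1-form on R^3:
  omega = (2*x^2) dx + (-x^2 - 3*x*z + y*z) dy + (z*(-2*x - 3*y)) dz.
d(omega) = (-2*x - 3*z) dx ∧ dy + (-2*z) dx ∧ dz + (3*x - y - 3*z) dy ∧ dz

For a 1-form omega = sum_i f_i dx_i, the exterior derivative is
  d(omega) = sum_{i < j} (∂f_j/∂x_i - ∂f_i/∂x_j) dx_i ∧ dx_j.
  coefficient of dx ∧ dy: ∂f_2/∂x - ∂f_1/∂y = ∂(-x^2 - 3*x*z + y*z)/∂x - ∂(2*x^2)/∂y = -2*x - 3*z
  coefficient of dx ∧ dz: ∂f_3/∂x - ∂f_1/∂z = ∂(z*(-2*x - 3*y))/∂x - ∂(2*x^2)/∂z = -2*z
  coefficient of dy ∧ dz: ∂f_3/∂y - ∂f_2/∂z = ∂(z*(-2*x - 3*y))/∂y - ∂(-x^2 - 3*x*z + y*z)/∂z = 3*x - y - 3*z
Assembling: d(omega) = (-2*x - 3*z) dx ∧ dy + (-2*z) dx ∧ dz + (3*x - y - 3*z) dy ∧ dz.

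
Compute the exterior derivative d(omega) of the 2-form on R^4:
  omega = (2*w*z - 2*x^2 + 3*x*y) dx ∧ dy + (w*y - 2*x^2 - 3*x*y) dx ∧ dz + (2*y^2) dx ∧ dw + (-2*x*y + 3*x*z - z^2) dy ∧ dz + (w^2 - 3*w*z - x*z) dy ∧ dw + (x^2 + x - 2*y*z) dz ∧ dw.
d(omega) = (w + 3*x - 2*y + 3*z) dx ∧ dy ∧ dz + (-4*y + z) dx ∧ dy ∧ dw + (2*x + y + 1) dx ∧ dz ∧ dw + (3*w + x - 2*z) dy ∧ dz ∧ dw

For a 2-form omega = sum_{i<j} g_{ij} dx_i ∧ dx_j, the exterior derivative is
  d(omega) = sum_{i<j} d(g_{ij}) ∧ dx_i ∧ dx_j = sum_{i<j, k} (∂g_{ij}/∂x_k) dx_k ∧ dx_i ∧ dx_j.
Expand each term, using dx_k ∧ dx_i ∧ dx_j = sgn(permutation) dx_{(a)} ∧ dx_{(b)} ∧ dx_{(c)} with (a < b < c) sorted:
  d(2*w*z - 2*x^2 + 3*x*y) includes (∂/∂z)(2*w*z - 2*x^2 + 3*x*y) dz = (2*w) dz, which multiplied by dx ∧ dy gives (2*w) dx ∧ dy ∧ dz
  d(2*w*z - 2*x^2 + 3*x*y) includes (∂/∂w)(2*w*z - 2*x^2 + 3*x*y) dw = (2*z) dw, which multiplied by dx ∧ dy gives (2*z) dx ∧ dy ∧ dw
  d(w*y - 2*x^2 - 3*x*y) includes (∂/∂y)(w*y - 2*x^2 - 3*x*y) dy = (w - 3*x) dy, which multiplied by dx ∧ dz gives (-w + 3*x) dx ∧ dy ∧ dz
  d(w*y - 2*x^2 - 3*x*y) includes (∂/∂w)(w*y - 2*x^2 - 3*x*y) dw = (y) dw, which multiplied by dx ∧ dz gives (y) dx ∧ dz ∧ dw
  d(2*y^2) includes (∂/∂y)(2*y^2) dy = (4*y) dy, which multiplied by dx ∧ dw gives (-4*y) dx ∧ dy ∧ dw
  d(-2*x*y + 3*x*z - z^2) includes (∂/∂x)(-2*x*y + 3*x*z - z^2) dx = (-2*y + 3*z) dx, which multiplied by dy ∧ dz gives (-2*y + 3*z) dx ∧ dy ∧ dz
  d(w^2 - 3*w*z - x*z) includes (∂/∂x)(w^2 - 3*w*z - x*z) dx = (-z) dx, which multiplied by dy ∧ dw gives (-z) dx ∧ dy ∧ dw
  d(w^2 - 3*w*z - x*z) includes (∂/∂z)(w^2 - 3*w*z - x*z) dz = (-3*w - x) dz, which multiplied by dy ∧ dw gives (3*w + x) dy ∧ dz ∧ dw
  d(x^2 + x - 2*y*z) includes (∂/∂x)(x^2 + x - 2*y*z) dx = (2*x + 1) dx, which multiplied by dz ∧ dw gives (2*x + 1) dx ∧ dz ∧ dw
  d(x^2 + x - 2*y*z) includes (∂/∂y)(x^2 + x - 2*y*z) dy = (-2*z) dy, which multiplied by dz ∧ dw gives (-2*z) dy ∧ dz ∧ dw
Collecting like 3-forms: d(omega) = (w + 3*x - 2*y + 3*z) dx ∧ dy ∧ dz + (-4*y + z) dx ∧ dy ∧ dw + (2*x + y + 1) dx ∧ dz ∧ dw + (3*w + x - 2*z) dy ∧ dz ∧ dw.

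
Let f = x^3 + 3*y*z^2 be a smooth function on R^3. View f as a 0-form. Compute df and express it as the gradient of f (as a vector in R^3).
df = (3*x^2) dx + (3*z^2) dy + (6*y*z) dz; grad f = (3*x^2, 3*z^2, 6*y*z)

For a 0-form f, d f = (∂f/∂x) dx + (∂f/∂y) dy + (∂f/∂z) dz. The components of the vector representation are exactly the entries of grad f in Cartesian coordinates:
  ∂f/∂x = 3*x^2
  ∂f/∂y = 3*z^2
  ∂f/∂z = 6*y*z.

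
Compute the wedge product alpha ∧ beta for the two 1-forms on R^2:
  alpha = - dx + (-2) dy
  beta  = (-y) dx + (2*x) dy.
alpha ∧ beta = (-2*x - 2*y) dx ∧ dy

Distribute the wedge, using dx_i ∧ dx_j = -dx_j ∧ dx_i and dx_i ∧ dx_i = 0. For each pair (i, j) with i < j, the coefficient of dx_i ∧ dx_j in alpha ∧ beta is (alpha_i * beta_j - alpha_j * beta_i). Collecting: alpha ∧ beta = (-2*x - 2*y) dx ∧ dy.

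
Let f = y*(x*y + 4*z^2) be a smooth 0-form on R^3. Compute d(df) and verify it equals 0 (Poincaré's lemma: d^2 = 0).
d(df) = 0

Step 1: df = sum_i (∂f/∂x_i) dx_i = (y^2) dx + (2*x*y + 4*z^2) dy + (8*y*z) dz.
Step 2: Apply d again. Using the 1-form formula, the coefficient of dx ∧ dy in d(df) is ∂^2 f/∂x ∂y - ∂^2 f/∂y ∂x = (2*y) - (2*y) = 0 (equality of mixed partials for smooth f).
Similarly for dx ∧ dz and dy ∧ dz — all coefficients vanish. So d(df) = 0.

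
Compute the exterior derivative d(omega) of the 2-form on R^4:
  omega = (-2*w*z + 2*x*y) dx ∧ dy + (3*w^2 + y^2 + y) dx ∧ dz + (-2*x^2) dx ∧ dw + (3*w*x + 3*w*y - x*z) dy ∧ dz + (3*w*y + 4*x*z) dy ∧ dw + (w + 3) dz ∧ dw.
d(omega) = (w - 2*y - z - 1) dx ∧ dy ∧ dz + (2*z) dx ∧ dy ∧ dw + (6*w) dx ∧ dz ∧ dw + (-x + 3*y) dy ∧ dz ∧ dw

For a 2-form omega = sum_{i<j} g_{ij} dx_i ∧ dx_j, the exterior derivative is
  d(omega) = sum_{i<j} d(g_{ij}) ∧ dx_i ∧ dx_j = sum_{i<j, k} (∂g_{ij}/∂x_k) dx_k ∧ dx_i ∧ dx_j.
Expand each term, using dx_k ∧ dx_i ∧ dx_j = sgn(permutation) dx_{(a)} ∧ dx_{(b)} ∧ dx_{(c)} with (a < b < c) sorted:
  d(-2*w*z + 2*x*y) includes (∂/∂z)(-2*w*z + 2*x*y) dz = (-2*w) dz, which multiplied by dx ∧ dy gives (-2*w) dx ∧ dy ∧ dz
  d(-2*w*z + 2*x*y) includes (∂/∂w)(-2*w*z + 2*x*y) dw = (-2*z) dw, which multiplied by dx ∧ dy gives (-2*z) dx ∧ dy ∧ dw
  d(3*w^2 + y^2 + y) includes (∂/∂y)(3*w^2 + y^2 + y) dy = (2*y + 1) dy, which multiplied by dx ∧ dz gives (-2*y - 1) dx ∧ dy ∧ dz
  d(3*w^2 + y^2 + y) includes (∂/∂w)(3*w^2 + y^2 + y) dw = (6*w) dw, which multiplied by dx ∧ dz gives (6*w) dx ∧ dz ∧ dw
  d(3*w*x + 3*w*y - x*z) includes (∂/∂x)(3*w*x + 3*w*y - x*z) dx = (3*w - z) dx, which multiplied by dy ∧ dz gives (3*w - z) dx ∧ dy ∧ dz
  d(3*w*x + 3*w*y - x*z) includes (∂/∂w)(3*w*x + 3*w*y - x*z) dw = (3*x + 3*y) dw, which multiplied by dy ∧ dz gives (3*x + 3*y) dy ∧ dz ∧ dw
  d(3*w*y + 4*x*z) includes (∂/∂x)(3*w*y + 4*x*z) dx = (4*z) dx, which multiplied by dy ∧ dw gives (4*z) dx ∧ dy ∧ dw
  d(3*w*y + 4*x*z) includes (∂/∂z)(3*w*y + 4*x*z) dz = (4*x) dz, which multiplied by dy ∧ dw gives (-4*x) dy ∧ dz ∧ dw
Collecting like 3-forms: d(omega) = (w - 2*y - z - 1) dx ∧ dy ∧ dz + (2*z) dx ∧ dy ∧ dw + (6*w) dx ∧ dz ∧ dw + (-x + 3*y) dy ∧ dz ∧ dw.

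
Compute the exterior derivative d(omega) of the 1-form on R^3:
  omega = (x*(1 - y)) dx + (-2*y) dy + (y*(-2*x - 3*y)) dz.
d(omega) = (x) dx ∧ dy + (-2*y) dx ∧ dz + (-2*x - 6*y) dy ∧ dz

For a 1-form omega = sum_i f_i dx_i, the exterior derivative is
  d(omega) = sum_{i < j} (∂f_j/∂x_i - ∂f_i/∂x_j) dx_i ∧ dx_j.
  coefficient of dx ∧ dy: ∂f_2/∂x - ∂f_1/∂y = ∂(-2*y)/∂x - ∂(x*(1 - y))/∂y = x
  coefficient of dx ∧ dz: ∂f_3/∂x - ∂f_1/∂z = ∂(y*(-2*x - 3*y))/∂x - ∂(x*(1 - y))/∂z = -2*y
  coefficient of dy ∧ dz: ∂f_3/∂y - ∂f_2/∂z = ∂(y*(-2*x - 3*y))/∂y - ∂(-2*y)/∂z = -2*x - 6*y
Assembling: d(omega) = (x) dx ∧ dy + (-2*y) dx ∧ dz + (-2*x - 6*y) dy ∧ dz.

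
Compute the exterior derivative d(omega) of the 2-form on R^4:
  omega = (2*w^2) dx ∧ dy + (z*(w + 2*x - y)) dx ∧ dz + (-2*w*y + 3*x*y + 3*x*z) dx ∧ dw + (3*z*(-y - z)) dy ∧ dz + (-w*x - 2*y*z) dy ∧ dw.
d(omega) = (5*w - 3*x) dx ∧ dy ∧ dw + (z) dx ∧ dy ∧ dz + (-3*x + z) dx ∧ dz ∧ dw + (2*y) dy ∧ dz ∧ dw

For a 2-form omega = sum_{i<j} g_{ij} dx_i ∧ dx_j, the exterior derivative is
  d(omega) = sum_{i<j} d(g_{ij}) ∧ dx_i ∧ dx_j = sum_{i<j, k} (∂g_{ij}/∂x_k) dx_k ∧ dx_i ∧ dx_j.
Expand each term, using dx_k ∧ dx_i ∧ dx_j = sgn(permutation) dx_{(a)} ∧ dx_{(b)} ∧ dx_{(c)} with (a < b < c) sorted:
  d(2*w^2) includes (∂/∂w)(2*w^2) dw = (4*w) dw, which multiplied by dx ∧ dy gives (4*w) dx ∧ dy ∧ dw
  d(z*(w + 2*x - y)) includes (∂/∂y)(z*(w + 2*x - y)) dy = (-z) dy, which multiplied by dx ∧ dz gives (z) dx ∧ dy ∧ dz
  d(z*(w + 2*x - y)) includes (∂/∂w)(z*(w + 2*x - y)) dw = (z) dw, which multiplied by dx ∧ dz gives (z) dx ∧ dz ∧ dw
  d(-2*w*y + 3*x*y + 3*x*z) includes (∂/∂y)(-2*w*y + 3*x*y + 3*x*z) dy = (-2*w + 3*x) dy, which multiplied by dx ∧ dw gives (2*w - 3*x) dx ∧ dy ∧ dw
  d(-2*w*y + 3*x*y + 3*x*z) includes (∂/∂z)(-2*w*y + 3*x*y + 3*x*z) dz = (3*x) dz, which multiplied by dx ∧ dw gives (-3*x) dx ∧ dz ∧ dw
  d(-w*x - 2*y*z) includes (∂/∂x)(-w*x - 2*y*z) dx = (-w) dx, which multiplied by dy ∧ dw gives (-w) dx ∧ dy ∧ dw
  d(-w*x - 2*y*z) includes (∂/∂z)(-w*x - 2*y*z) dz = (-2*y) dz, which multiplied by dy ∧ dw gives (2*y) dy ∧ dz ∧ dw
Collecting like 3-forms: d(omega) = (5*w - 3*x) dx ∧ dy ∧ dw + (z) dx ∧ dy ∧ dz + (-3*x + z) dx ∧ dz ∧ dw + (2*y) dy ∧ dz ∧ dw.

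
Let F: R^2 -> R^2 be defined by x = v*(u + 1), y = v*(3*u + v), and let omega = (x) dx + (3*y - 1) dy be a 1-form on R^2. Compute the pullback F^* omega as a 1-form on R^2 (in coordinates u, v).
F^* omega = (v*(28*u*v + 9*v^2 + v - 3)) du + (28*u^2*v + 27*u*v^2 + 2*u*v - 3*u + 6*v^3 - v) dv

Using F^*(f dg) = (f ∘ F) d(g ∘ F), substitute each coordinate x_i by F_i(u, v) in f_i, and replace dx_i by d F_i = (∂F_i/∂u) du + (∂F_i/∂v) dv.
  For the x component: f_1(F) = v*(u + 1); d F_1 = (v) du + (u + 1) dv
  For the y component: f_2(F) = 9*u*v + 3*v^2 - 1; d F_2 = (3*v) du + (3*u + 2*v) dv
Combining and collecting du, dv coefficients:
  coeff of du: v*(28*u*v + 9*v^2 + v - 3)
  coeff of dv: 28*u^2*v + 27*u*v^2 + 2*u*v - 3*u + 6*v^3 - v
F^* omega = (v*(28*u*v + 9*v^2 + v - 3)) du + (28*u^2*v + 27*u*v^2 + 2*u*v - 3*u + 6*v^3 - v) dv.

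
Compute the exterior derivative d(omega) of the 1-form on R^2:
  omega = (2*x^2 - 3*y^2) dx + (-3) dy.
d(omega) = (6*y) dx ∧ dy

For a 1-form omega = sum_i f_i dx_i, the exterior derivative is
  d(omega) = sum_{i < j} (∂f_j/∂x_i - ∂f_i/∂x_j) dx_i ∧ dx_j.
  coefficient of dx ∧ dy: ∂f_2/∂x - ∂f_1/∂y = ∂(-3)/∂x - ∂(2*x^2 - 3*y^2)/∂y = 6*y
Assembling: d(omega) = (6*y) dx ∧ dy.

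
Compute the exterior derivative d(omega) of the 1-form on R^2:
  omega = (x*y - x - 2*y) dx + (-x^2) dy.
d(omega) = (2 - 3*x) dx ∧ dy

For a 1-form omega = sum_i f_i dx_i, the exterior derivative is
  d(omega) = sum_{i < j} (∂f_j/∂x_i - ∂f_i/∂x_j) dx_i ∧ dx_j.
  coefficient of dx ∧ dy: ∂f_2/∂x - ∂f_1/∂y = ∂(-x^2)/∂x - ∂(x*y - x - 2*y)/∂y = 2 - 3*x
Assembling: d(omega) = (2 - 3*x) dx ∧ dy.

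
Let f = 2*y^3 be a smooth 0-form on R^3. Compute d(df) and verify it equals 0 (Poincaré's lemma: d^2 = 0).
d(df) = 0

Step 1: df = sum_i (∂f/∂x_i) dx_i = (0) dx + (6*y^2) dy + (0) dz.
Step 2: Apply d again. Using the 1-form formula, the coefficient of dx ∧ dy in d(df) is ∂^2 f/∂x ∂y - ∂^2 f/∂y ∂x = (0) - (0) = 0 (equality of mixed partials for smooth f).
Similarly for dx ∧ dz and dy ∧ dz — all coefficients vanish. So d(df) = 0.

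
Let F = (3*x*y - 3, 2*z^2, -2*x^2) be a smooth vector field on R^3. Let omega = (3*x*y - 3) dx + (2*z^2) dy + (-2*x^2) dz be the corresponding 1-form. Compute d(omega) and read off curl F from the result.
d(omega) = (-4*z) dy ∧ dz + (4*x) dz ∧ dx + (-3*x) dx ∧ dy; curl F = (-4*z, 4*x, -3*x)

d omega = sum_{i<j} (∂f_j/∂x_i - ∂f_i/∂x_j) dx_i ∧ dx_j. Under the identification (dy ∧ dz, dz ∧ dx, dx ∧ dy) ↔ (e_x, e_y, e_z), the coefficients are exactly the components of curl F. Compute:
  ∂R/∂y - ∂Q/∂z = (0) - (4*z) = -4*z
  ∂P/∂z - ∂R/∂x = (0) - (-4*x) = 4*x
  ∂Q/∂x - ∂P/∂y = (0) - (3*x) = -3*x.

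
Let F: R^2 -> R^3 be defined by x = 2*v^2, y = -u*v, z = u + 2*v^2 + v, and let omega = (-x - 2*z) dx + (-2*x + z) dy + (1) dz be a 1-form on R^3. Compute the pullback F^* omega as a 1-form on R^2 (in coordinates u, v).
F^* omega = (-u*v + 2*v^3 - v^2 + 1) du + (-u^2 + 2*u*v^2 - 9*u*v - 24*v^3 - 8*v^2 + 4*v + 1) dv

Using F^*(f dg) = (f ∘ F) d(g ∘ F), substitute each coordinate x_i by F_i(u, v) in f_i, and replace dx_i by d F_i = (∂F_i/∂u) du + (∂F_i/∂v) dv.
  For the x component: f_1(F) = -2*u - 6*v^2 - 2*v; d F_1 = (0) du + (4*v) dv
  For the y component: f_2(F) = u - 2*v^2 + v; d F_2 = (-v) du + (-u) dv
  For the z component: f_3(F) = 1; d F_3 = (1) du + (4*v + 1) dv
Combining and collecting du, dv coefficients:
  coeff of du: -u*v + 2*v^3 - v^2 + 1
  coeff of dv: -u^2 + 2*u*v^2 - 9*u*v - 24*v^3 - 8*v^2 + 4*v + 1
F^* omega = (-u*v + 2*v^3 - v^2 + 1) du + (-u^2 + 2*u*v^2 - 9*u*v - 24*v^3 - 8*v^2 + 4*v + 1) dv.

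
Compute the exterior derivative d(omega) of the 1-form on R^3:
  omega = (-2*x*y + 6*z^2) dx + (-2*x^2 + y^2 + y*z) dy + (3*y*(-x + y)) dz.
d(omega) = (-2*x) dx ∧ dy + (-3*y - 12*z) dx ∧ dz + (-3*x + 5*y) dy ∧ dz

For a 1-form omega = sum_i f_i dx_i, the exterior derivative is
  d(omega) = sum_{i < j} (∂f_j/∂x_i - ∂f_i/∂x_j) dx_i ∧ dx_j.
  coefficient of dx ∧ dy: ∂f_2/∂x - ∂f_1/∂y = ∂(-2*x^2 + y^2 + y*z)/∂x - ∂(-2*x*y + 6*z^2)/∂y = -2*x
  coefficient of dx ∧ dz: ∂f_3/∂x - ∂f_1/∂z = ∂(3*y*(-x + y))/∂x - ∂(-2*x*y + 6*z^2)/∂z = -3*y - 12*z
  coefficient of dy ∧ dz: ∂f_3/∂y - ∂f_2/∂z = ∂(3*y*(-x + y))/∂y - ∂(-2*x^2 + y^2 + y*z)/∂z = -3*x + 5*y
Assembling: d(omega) = (-2*x) dx ∧ dy + (-3*y - 12*z) dx ∧ dz + (-3*x + 5*y) dy ∧ dz.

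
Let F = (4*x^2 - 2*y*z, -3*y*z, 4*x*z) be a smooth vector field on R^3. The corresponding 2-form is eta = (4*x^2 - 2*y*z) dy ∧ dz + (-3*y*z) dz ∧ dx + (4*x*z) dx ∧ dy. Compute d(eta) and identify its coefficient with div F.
d(eta) = (12*x - 3*z) dx ∧ dy ∧ dz; div F = 12*x - 3*z

For a 2-form in R^3 of the form above, applying d gives a 3-form with coefficient ∂P/∂x + ∂Q/∂y + ∂R/∂z:
  ∂P/∂x = 8*x
  ∂Q/∂y = -3*z
  ∂R/∂z = 4*x
Sum = 12*x - 3*z, which is exactly div F.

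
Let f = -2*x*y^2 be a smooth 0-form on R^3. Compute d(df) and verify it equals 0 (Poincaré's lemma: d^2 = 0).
d(df) = 0

Step 1: df = sum_i (∂f/∂x_i) dx_i = (-2*y^2) dx + (-4*x*y) dy + (0) dz.
Step 2: Apply d again. Using the 1-form formula, the coefficient of dx ∧ dy in d(df) is ∂^2 f/∂x ∂y - ∂^2 f/∂y ∂x = (-4*y) - (-4*y) = 0 (equality of mixed partials for smooth f).
Similarly for dx ∧ dz and dy ∧ dz — all coefficients vanish. So d(df) = 0.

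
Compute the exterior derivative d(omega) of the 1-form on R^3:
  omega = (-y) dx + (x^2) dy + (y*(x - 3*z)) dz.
d(omega) = (2*x + 1) dx ∧ dy + (y) dx ∧ dz + (x - 3*z) dy ∧ dz

For a 1-form omega = sum_i f_i dx_i, the exterior derivative is
  d(omega) = sum_{i < j} (∂f_j/∂x_i - ∂f_i/∂x_j) dx_i ∧ dx_j.
  coefficient of dx ∧ dy: ∂f_2/∂x - ∂f_1/∂y = ∂(x^2)/∂x - ∂(-y)/∂y = 2*x + 1
  coefficient of dx ∧ dz: ∂f_3/∂x - ∂f_1/∂z = ∂(y*(x - 3*z))/∂x - ∂(-y)/∂z = y
  coefficient of dy ∧ dz: ∂f_3/∂y - ∂f_2/∂z = ∂(y*(x - 3*z))/∂y - ∂(x^2)/∂z = x - 3*z
Assembling: d(omega) = (2*x + 1) dx ∧ dy + (y) dx ∧ dz + (x - 3*z) dy ∧ dz.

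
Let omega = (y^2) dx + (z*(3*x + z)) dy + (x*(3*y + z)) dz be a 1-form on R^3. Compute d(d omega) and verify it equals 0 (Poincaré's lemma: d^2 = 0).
d(d omega) = 0

Step 1: d omega = sum_{i<j} (∂f_j/∂x_i - ∂f_i/∂x_j) dx_i ∧ dx_j:
  coeff of dx ∧ dy: -2*y + 3*z
  coeff of dx ∧ dz: 3*y + z
  coeff of dy ∧ dz: -2*z
Step 2: Apply d again to each 2-form coefficient. The only possible 3-form in R^3 is dx ∧ dy ∧ dz, with coefficient
  ∂(coeff of dy∧dz)/∂x - ∂(coeff of dx∧dz)/∂y + ∂(coeff of dx∧dy)/∂z
  = ∂/∂x (-2*z) - ∂/∂y (3*y + z) + ∂/∂z (-2*y + 3*z).
Each of these terms simplifies to sums of mixed partials that cancel in pairs. The result is 0 (by equality of mixed partials for smooth functions — Schwarz / Clairaut).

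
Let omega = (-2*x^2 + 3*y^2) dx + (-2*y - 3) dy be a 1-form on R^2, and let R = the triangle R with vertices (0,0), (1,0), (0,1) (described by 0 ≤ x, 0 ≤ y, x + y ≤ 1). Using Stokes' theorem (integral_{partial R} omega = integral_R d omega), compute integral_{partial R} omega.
integral_(partial R) omega = -1

Stokes: integral_partial_R omega = integral_R d omega with d omega = (∂Q/∂x - ∂P/∂y) dx ∧ dy.
  ∂Q/∂x = 0
  ∂P/∂y = 6*y
  integrand = ∂Q/∂x - ∂P/∂y = -6*y.
Integrating over R: integral_0^1 integral_0^{1-x} (-6*y) dy dx = -1.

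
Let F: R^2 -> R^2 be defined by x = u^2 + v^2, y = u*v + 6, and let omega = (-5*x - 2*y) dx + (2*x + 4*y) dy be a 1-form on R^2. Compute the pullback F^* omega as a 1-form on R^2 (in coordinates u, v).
F^* omega = (-10*u^3 - 2*u^2*v - 6*u*v^2 - 24*u + 2*v^3 + 24*v) du + (2*u^3 - 6*u^2*v - 2*u*v^2 + 24*u - 10*v^3 - 24*v) dv

Using F^*(f dg) = (f ∘ F) d(g ∘ F), substitute each coordinate x_i by F_i(u, v) in f_i, and replace dx_i by d F_i = (∂F_i/∂u) du + (∂F_i/∂v) dv.
  For the x component: f_1(F) = -5*u^2 - 2*u*v - 5*v^2 - 12; d F_1 = (2*u) du + (2*v) dv
  For the y component: f_2(F) = 2*u^2 + 4*u*v + 2*v^2 + 24; d F_2 = (v) du + (u) dv
Combining and collecting du, dv coefficients:
  coeff of du: -10*u^3 - 2*u^2*v - 6*u*v^2 - 24*u + 2*v^3 + 24*v
  coeff of dv: 2*u^3 - 6*u^2*v - 2*u*v^2 + 24*u - 10*v^3 - 24*v
F^* omega = (-10*u^3 - 2*u^2*v - 6*u*v^2 - 24*u + 2*v^3 + 24*v) du + (2*u^3 - 6*u^2*v - 2*u*v^2 + 24*u - 10*v^3 - 24*v) dv.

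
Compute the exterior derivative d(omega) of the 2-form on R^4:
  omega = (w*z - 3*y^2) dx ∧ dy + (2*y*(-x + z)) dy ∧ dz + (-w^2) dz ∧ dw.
d(omega) = (w - 2*y) dx ∧ dy ∧ dz + (z) dx ∧ dy ∧ dw

For a 2-form omega = sum_{i<j} g_{ij} dx_i ∧ dx_j, the exterior derivative is
  d(omega) = sum_{i<j} d(g_{ij}) ∧ dx_i ∧ dx_j = sum_{i<j, k} (∂g_{ij}/∂x_k) dx_k ∧ dx_i ∧ dx_j.
Expand each term, using dx_k ∧ dx_i ∧ dx_j = sgn(permutation) dx_{(a)} ∧ dx_{(b)} ∧ dx_{(c)} with (a < b < c) sorted:
  d(w*z - 3*y^2) includes (∂/∂z)(w*z - 3*y^2) dz = (w) dz, which multiplied by dx ∧ dy gives (w) dx ∧ dy ∧ dz
  d(w*z - 3*y^2) includes (∂/∂w)(w*z - 3*y^2) dw = (z) dw, which multiplied by dx ∧ dy gives (z) dx ∧ dy ∧ dw
  d(2*y*(-x + z)) includes (∂/∂x)(2*y*(-x + z)) dx = (-2*y) dx, which multiplied by dy ∧ dz gives (-2*y) dx ∧ dy ∧ dz
Collecting like 3-forms: d(omega) = (w - 2*y) dx ∧ dy ∧ dz + (z) dx ∧ dy ∧ dw.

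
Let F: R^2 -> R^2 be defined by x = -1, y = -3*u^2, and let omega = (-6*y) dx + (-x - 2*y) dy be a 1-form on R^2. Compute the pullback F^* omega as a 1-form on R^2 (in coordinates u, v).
F^* omega = (-36*u^3 - 6*u) du

Using F^*(f dg) = (f ∘ F) d(g ∘ F), substitute each coordinate x_i by F_i(u, v) in f_i, and replace dx_i by d F_i = (∂F_i/∂u) du + (∂F_i/∂v) dv.
  For the x component: f_1(F) = 18*u^2; d F_1 = (0) du + (0) dv
  For the y component: f_2(F) = 6*u^2 + 1; d F_2 = (-6*u) du + (0) dv
Combining and collecting du, dv coefficients:
  coeff of du: -36*u^3 - 6*u
  coeff of dv: 0
F^* omega = (-36*u^3 - 6*u) du.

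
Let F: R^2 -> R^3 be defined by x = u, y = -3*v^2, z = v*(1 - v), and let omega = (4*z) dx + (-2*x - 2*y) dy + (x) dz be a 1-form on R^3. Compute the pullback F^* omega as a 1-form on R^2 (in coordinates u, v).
F^* omega = (4*v*(1 - v)) du + (10*u*v + u - 36*v^3) dv

Using F^*(f dg) = (f ∘ F) d(g ∘ F), substitute each coordinate x_i by F_i(u, v) in f_i, and replace dx_i by d F_i = (∂F_i/∂u) du + (∂F_i/∂v) dv.
  For the x component: f_1(F) = 4*v*(1 - v); d F_1 = (1) du + (0) dv
  For the y component: f_2(F) = -2*u + 6*v^2; d F_2 = (0) du + (-6*v) dv
  For the z component: f_3(F) = u; d F_3 = (0) du + (1 - 2*v) dv
Combining and collecting du, dv coefficients:
  coeff of du: 4*v*(1 - v)
  coeff of dv: 10*u*v + u - 36*v^3
F^* omega = (4*v*(1 - v)) du + (10*u*v + u - 36*v^3) dv.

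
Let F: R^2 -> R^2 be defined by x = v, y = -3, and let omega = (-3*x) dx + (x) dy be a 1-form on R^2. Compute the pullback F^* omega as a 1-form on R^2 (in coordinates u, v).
F^* omega = (-3*v) dv

Using F^*(f dg) = (f ∘ F) d(g ∘ F), substitute each coordinate x_i by F_i(u, v) in f_i, and replace dx_i by d F_i = (∂F_i/∂u) du + (∂F_i/∂v) dv.
  For the x component: f_1(F) = -3*v; d F_1 = (0) du + (1) dv
  For the y component: f_2(F) = v; d F_2 = (0) du + (0) dv
Combining and collecting du, dv coefficients:
  coeff of du: 0
  coeff of dv: -3*v
F^* omega = (-3*v) dv.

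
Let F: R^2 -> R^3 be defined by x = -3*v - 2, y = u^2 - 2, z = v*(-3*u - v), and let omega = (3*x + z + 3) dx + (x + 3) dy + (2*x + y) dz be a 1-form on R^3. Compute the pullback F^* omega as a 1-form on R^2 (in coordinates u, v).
F^* omega = (-3*u^2*v - 6*u*v + 2*u + 18*v^2 + 18*v) du + (-3*u^3 - 2*u^2*v + 27*u*v + 18*u + 15*v^2 + 39*v + 9) dv

Using F^*(f dg) = (f ∘ F) d(g ∘ F), substitute each coordinate x_i by F_i(u, v) in f_i, and replace dx_i by d F_i = (∂F_i/∂u) du + (∂F_i/∂v) dv.
  For the x component: f_1(F) = -3*u*v - v^2 - 9*v - 3; d F_1 = (0) du + (-3) dv
  For the y component: f_2(F) = 1 - 3*v; d F_2 = (2*u) du + (0) dv
  For the z component: f_3(F) = u^2 - 6*v - 6; d F_3 = (-3*v) du + (-3*u - 2*v) dv
Combining and collecting du, dv coefficients:
  coeff of du: -3*u^2*v - 6*u*v + 2*u + 18*v^2 + 18*v
  coeff of dv: -3*u^3 - 2*u^2*v + 27*u*v + 18*u + 15*v^2 + 39*v + 9
F^* omega = (-3*u^2*v - 6*u*v + 2*u + 18*v^2 + 18*v) du + (-3*u^3 - 2*u^2*v + 27*u*v + 18*u + 15*v^2 + 39*v + 9) dv.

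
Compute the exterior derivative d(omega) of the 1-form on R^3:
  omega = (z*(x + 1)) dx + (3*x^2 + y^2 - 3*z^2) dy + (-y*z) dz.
d(omega) = (6*x) dx ∧ dy + (-x - 1) dx ∧ dz + (5*z) dy ∧ dz

For a 1-form omega = sum_i f_i dx_i, the exterior derivative is
  d(omega) = sum_{i < j} (∂f_j/∂x_i - ∂f_i/∂x_j) dx_i ∧ dx_j.
  coefficient of dx ∧ dy: ∂f_2/∂x - ∂f_1/∂y = ∂(3*x^2 + y^2 - 3*z^2)/∂x - ∂(z*(x + 1))/∂y = 6*x
  coefficient of dx ∧ dz: ∂f_3/∂x - ∂f_1/∂z = ∂(-y*z)/∂x - ∂(z*(x + 1))/∂z = -x - 1
  coefficient of dy ∧ dz: ∂f_3/∂y - ∂f_2/∂z = ∂(-y*z)/∂y - ∂(3*x^2 + y^2 - 3*z^2)/∂z = 5*z
Assembling: d(omega) = (6*x) dx ∧ dy + (-x - 1) dx ∧ dz + (5*z) dy ∧ dz.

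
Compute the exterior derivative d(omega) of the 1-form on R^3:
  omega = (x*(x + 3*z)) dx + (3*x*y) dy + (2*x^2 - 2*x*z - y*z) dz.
d(omega) = (3*y) dx ∧ dy + (x - 2*z) dx ∧ dz + (-z) dy ∧ dz

For a 1-form omega = sum_i f_i dx_i, the exterior derivative is
  d(omega) = sum_{i < j} (∂f_j/∂x_i - ∂f_i/∂x_j) dx_i ∧ dx_j.
  coefficient of dx ∧ dy: ∂f_2/∂x - ∂f_1/∂y = ∂(3*x*y)/∂x - ∂(x*(x + 3*z))/∂y = 3*y
  coefficient of dx ∧ dz: ∂f_3/∂x - ∂f_1/∂z = ∂(2*x^2 - 2*x*z - y*z)/∂x - ∂(x*(x + 3*z))/∂z = x - 2*z
  coefficient of dy ∧ dz: ∂f_3/∂y - ∂f_2/∂z = ∂(2*x^2 - 2*x*z - y*z)/∂y - ∂(3*x*y)/∂z = -z
Assembling: d(omega) = (3*y) dx ∧ dy + (x - 2*z) dx ∧ dz + (-z) dy ∧ dz.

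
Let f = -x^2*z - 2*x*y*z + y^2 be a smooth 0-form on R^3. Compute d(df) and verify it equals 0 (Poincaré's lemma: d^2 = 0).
d(df) = 0

Step 1: df = sum_i (∂f/∂x_i) dx_i = (2*z*(-x - y)) dx + (-2*x*z + 2*y) dy + (x*(-x - 2*y)) dz.
Step 2: Apply d again. Using the 1-form formula, the coefficient of dx ∧ dy in d(df) is ∂^2 f/∂x ∂y - ∂^2 f/∂y ∂x = (-2*z) - (-2*z) = 0 (equality of mixed partials for smooth f).
Similarly for dx ∧ dz and dy ∧ dz — all coefficients vanish. So d(df) = 0.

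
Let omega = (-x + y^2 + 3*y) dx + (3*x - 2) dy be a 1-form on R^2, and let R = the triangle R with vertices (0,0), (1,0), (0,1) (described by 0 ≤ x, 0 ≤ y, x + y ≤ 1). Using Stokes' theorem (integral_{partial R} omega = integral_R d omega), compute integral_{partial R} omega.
integral_(partial R) omega = -1/3

Stokes: integral_partial_R omega = integral_R d omega with d omega = (∂Q/∂x - ∂P/∂y) dx ∧ dy.
  ∂Q/∂x = 3
  ∂P/∂y = 2*y + 3
  integrand = ∂Q/∂x - ∂P/∂y = -2*y.
Integrating over R: integral_0^1 integral_0^{1-x} (-2*y) dy dx = -1/3.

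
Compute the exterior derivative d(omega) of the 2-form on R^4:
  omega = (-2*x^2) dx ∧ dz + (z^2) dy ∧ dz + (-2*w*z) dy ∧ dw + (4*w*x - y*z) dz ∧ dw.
d(omega) = (2*w - z) dy ∧ dz ∧ dw + (4*w) dx ∧ dz ∧ dw

For a 2-form omega = sum_{i<j} g_{ij} dx_i ∧ dx_j, the exterior derivative is
  d(omega) = sum_{i<j} d(g_{ij}) ∧ dx_i ∧ dx_j = sum_{i<j, k} (∂g_{ij}/∂x_k) dx_k ∧ dx_i ∧ dx_j.
Expand each term, using dx_k ∧ dx_i ∧ dx_j = sgn(permutation) dx_{(a)} ∧ dx_{(b)} ∧ dx_{(c)} with (a < b < c) sorted:
  d(-2*w*z) includes (∂/∂z)(-2*w*z) dz = (-2*w) dz, which multiplied by dy ∧ dw gives (2*w) dy ∧ dz ∧ dw
  d(4*w*x - y*z) includes (∂/∂x)(4*w*x - y*z) dx = (4*w) dx, which multiplied by dz ∧ dw gives (4*w) dx ∧ dz ∧ dw
  d(4*w*x - y*z) includes (∂/∂y)(4*w*x - y*z) dy = (-z) dy, which multiplied by dz ∧ dw gives (-z) dy ∧ dz ∧ dw
Collecting like 3-forms: d(omega) = (2*w - z) dy ∧ dz ∧ dw + (4*w) dx ∧ dz ∧ dw.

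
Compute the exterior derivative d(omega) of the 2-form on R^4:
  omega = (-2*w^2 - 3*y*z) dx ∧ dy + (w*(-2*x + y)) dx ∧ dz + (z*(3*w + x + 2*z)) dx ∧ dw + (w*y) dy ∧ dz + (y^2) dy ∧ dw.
d(omega) = (-w - 3*y) dx ∧ dy ∧ dz + (-4*w) dx ∧ dy ∧ dw + (-3*w - 3*x + y - 4*z) dx ∧ dz ∧ dw + (y) dy ∧ dz ∧ dw

For a 2-form omega = sum_{i<j} g_{ij} dx_i ∧ dx_j, the exterior derivative is
  d(omega) = sum_{i<j} d(g_{ij}) ∧ dx_i ∧ dx_j = sum_{i<j, k} (∂g_{ij}/∂x_k) dx_k ∧ dx_i ∧ dx_j.
Expand each term, using dx_k ∧ dx_i ∧ dx_j = sgn(permutation) dx_{(a)} ∧ dx_{(b)} ∧ dx_{(c)} with (a < b < c) sorted:
  d(-2*w^2 - 3*y*z) includes (∂/∂z)(-2*w^2 - 3*y*z) dz = (-3*y) dz, which multiplied by dx ∧ dy gives (-3*y) dx ∧ dy ∧ dz
  d(-2*w^2 - 3*y*z) includes (∂/∂w)(-2*w^2 - 3*y*z) dw = (-4*w) dw, which multiplied by dx ∧ dy gives (-4*w) dx ∧ dy ∧ dw
  d(w*(-2*x + y)) includes (∂/∂y)(w*(-2*x + y)) dy = (w) dy, which multiplied by dx ∧ dz gives (-w) dx ∧ dy ∧ dz
  d(w*(-2*x + y)) includes (∂/∂w)(w*(-2*x + y)) dw = (-2*x + y) dw, which multiplied by dx ∧ dz gives (-2*x + y) dx ∧ dz ∧ dw
  d(z*(3*w + x + 2*z)) includes (∂/∂z)(z*(3*w + x + 2*z)) dz = (3*w + x + 4*z) dz, which multiplied by dx ∧ dw gives (-3*w - x - 4*z) dx ∧ dz ∧ dw
  d(w*y) includes (∂/∂w)(w*y) dw = (y) dw, which multiplied by dy ∧ dz gives (y) dy ∧ dz ∧ dw
Collecting like 3-forms: d(omega) = (-w - 3*y) dx ∧ dy ∧ dz + (-4*w) dx ∧ dy ∧ dw + (-3*w - 3*x + y - 4*z) dx ∧ dz ∧ dw + (y) dy ∧ dz ∧ dw.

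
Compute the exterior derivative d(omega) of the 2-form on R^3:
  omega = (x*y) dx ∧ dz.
d(omega) = (-x) dx ∧ dy ∧ dz

For a 2-form omega = sum_{i<j} g_{ij} dx_i ∧ dx_j, the exterior derivative is
  d(omega) = sum_{i<j} d(g_{ij}) ∧ dx_i ∧ dx_j = sum_{i<j, k} (∂g_{ij}/∂x_k) dx_k ∧ dx_i ∧ dx_j.
Expand each term, using dx_k ∧ dx_i ∧ dx_j = sgn(permutation) dx_{(a)} ∧ dx_{(b)} ∧ dx_{(c)} with (a < b < c) sorted:
  d(x*y) includes (∂/∂y)(x*y) dy = (x) dy, which multiplied by dx ∧ dz gives (-x) dx ∧ dy ∧ dz
Collecting like 3-forms: d(omega) = (-x) dx ∧ dy ∧ dz.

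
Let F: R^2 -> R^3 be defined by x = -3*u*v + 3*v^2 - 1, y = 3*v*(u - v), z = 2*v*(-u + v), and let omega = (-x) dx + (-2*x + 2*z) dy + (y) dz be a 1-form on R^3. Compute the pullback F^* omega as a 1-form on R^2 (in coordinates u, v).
F^* omega = (3*v*(-3*u*v + 3*v^2 + 1)) du + (-9*u^2*v + 27*u*v^2 + 3*u - 18*v^3 - 6*v) dv

Using F^*(f dg) = (f ∘ F) d(g ∘ F), substitute each coordinate x_i by F_i(u, v) in f_i, and replace dx_i by d F_i = (∂F_i/∂u) du + (∂F_i/∂v) dv.
  For the x component: f_1(F) = 3*u*v - 3*v^2 + 1; d F_1 = (-3*v) du + (-3*u + 6*v) dv
  For the y component: f_2(F) = 2*u*v - 2*v^2 + 2; d F_2 = (3*v) du + (3*u - 6*v) dv
  For the z component: f_3(F) = 3*v*(u - v); d F_3 = (-2*v) du + (-2*u + 4*v) dv
Combining and collecting du, dv coefficients:
  coeff of du: 3*v*(-3*u*v + 3*v^2 + 1)
  coeff of dv: -9*u^2*v + 27*u*v^2 + 3*u - 18*v^3 - 6*v
F^* omega = (3*v*(-3*u*v + 3*v^2 + 1)) du + (-9*u^2*v + 27*u*v^2 + 3*u - 18*v^3 - 6*v) dv.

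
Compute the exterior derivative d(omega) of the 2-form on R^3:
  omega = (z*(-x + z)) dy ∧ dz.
d(omega) = (-z) dx ∧ dy ∧ dz

For a 2-form omega = sum_{i<j} g_{ij} dx_i ∧ dx_j, the exterior derivative is
  d(omega) = sum_{i<j} d(g_{ij}) ∧ dx_i ∧ dx_j = sum_{i<j, k} (∂g_{ij}/∂x_k) dx_k ∧ dx_i ∧ dx_j.
Expand each term, using dx_k ∧ dx_i ∧ dx_j = sgn(permutation) dx_{(a)} ∧ dx_{(b)} ∧ dx_{(c)} with (a < b < c) sorted:
  d(z*(-x + z)) includes (∂/∂x)(z*(-x + z)) dx = (-z) dx, which multiplied by dy ∧ dz gives (-z) dx ∧ dy ∧ dz
Collecting like 3-forms: d(omega) = (-z) dx ∧ dy ∧ dz.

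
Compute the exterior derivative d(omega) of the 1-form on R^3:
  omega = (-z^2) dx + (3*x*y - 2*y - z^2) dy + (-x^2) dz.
d(omega) = (3*y) dx ∧ dy + (-2*x + 2*z) dx ∧ dz + (2*z) dy ∧ dz

For a 1-form omega = sum_i f_i dx_i, the exterior derivative is
  d(omega) = sum_{i < j} (∂f_j/∂x_i - ∂f_i/∂x_j) dx_i ∧ dx_j.
  coefficient of dx ∧ dy: ∂f_2/∂x - ∂f_1/∂y = ∂(3*x*y - 2*y - z^2)/∂x - ∂(-z^2)/∂y = 3*y
  coefficient of dx ∧ dz: ∂f_3/∂x - ∂f_1/∂z = ∂(-x^2)/∂x - ∂(-z^2)/∂z = -2*x + 2*z
  coefficient of dy ∧ dz: ∂f_3/∂y - ∂f_2/∂z = ∂(-x^2)/∂y - ∂(3*x*y - 2*y - z^2)/∂z = 2*z
Assembling: d(omega) = (3*y) dx ∧ dy + (-2*x + 2*z) dx ∧ dz + (2*z) dy ∧ dz.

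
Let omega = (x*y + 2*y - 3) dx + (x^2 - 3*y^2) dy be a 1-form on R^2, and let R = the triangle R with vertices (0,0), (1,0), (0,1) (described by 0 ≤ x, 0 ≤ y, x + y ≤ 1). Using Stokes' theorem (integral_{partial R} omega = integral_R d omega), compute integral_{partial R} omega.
integral_(partial R) omega = -5/6

Stokes: integral_partial_R omega = integral_R d omega with d omega = (∂Q/∂x - ∂P/∂y) dx ∧ dy.
  ∂Q/∂x = 2*x
  ∂P/∂y = x + 2
  integrand = ∂Q/∂x - ∂P/∂y = x - 2.
Integrating over R: integral_0^1 integral_0^{1-x} (x - 2) dy dx = -5/6.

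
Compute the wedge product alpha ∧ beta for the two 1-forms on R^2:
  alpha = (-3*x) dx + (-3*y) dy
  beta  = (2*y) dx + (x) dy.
alpha ∧ beta = (-3*x^2 + 6*y^2) dx ∧ dy

Distribute the wedge, using dx_i ∧ dx_j = -dx_j ∧ dx_i and dx_i ∧ dx_i = 0. For each pair (i, j) with i < j, the coefficient of dx_i ∧ dx_j in alpha ∧ beta is (alpha_i * beta_j - alpha_j * beta_i). Collecting: alpha ∧ beta = (-3*x^2 + 6*y^2) dx ∧ dy.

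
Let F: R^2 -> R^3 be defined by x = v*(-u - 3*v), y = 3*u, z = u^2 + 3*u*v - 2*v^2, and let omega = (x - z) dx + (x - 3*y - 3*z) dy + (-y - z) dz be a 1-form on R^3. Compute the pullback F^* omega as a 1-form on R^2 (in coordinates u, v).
F^* omega = (-2*u^3 - 8*u^2*v - 15*u^2 - u*v^2 - 39*u*v - 27*u + 7*v^3 + 9*v^2) du + (-2*u^3 + 5*u^2*v - 9*u^2 + 43*u*v^2 + 12*u*v - 2*v^3) dv

Using F^*(f dg) = (f ∘ F) d(g ∘ F), substitute each coordinate x_i by F_i(u, v) in f_i, and replace dx_i by d F_i = (∂F_i/∂u) du + (∂F_i/∂v) dv.
  For the x component: f_1(F) = -u^2 - 4*u*v - v^2; d F_1 = (-v) du + (-u - 6*v) dv
  For the y component: f_2(F) = -3*u^2 - 10*u*v - 9*u + 3*v^2; d F_2 = (3) du + (0) dv
  For the z component: f_3(F) = -u^2 - 3*u*v - 3*u + 2*v^2; d F_3 = (2*u + 3*v) du + (3*u - 4*v) dv
Combining and collecting du, dv coefficients:
  coeff of du: -2*u^3 - 8*u^2*v - 15*u^2 - u*v^2 - 39*u*v - 27*u + 7*v^3 + 9*v^2
  coeff of dv: -2*u^3 + 5*u^2*v - 9*u^2 + 43*u*v^2 + 12*u*v - 2*v^3
F^* omega = (-2*u^3 - 8*u^2*v - 15*u^2 - u*v^2 - 39*u*v - 27*u + 7*v^3 + 9*v^2) du + (-2*u^3 + 5*u^2*v - 9*u^2 + 43*u*v^2 + 12*u*v - 2*v^3) dv.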